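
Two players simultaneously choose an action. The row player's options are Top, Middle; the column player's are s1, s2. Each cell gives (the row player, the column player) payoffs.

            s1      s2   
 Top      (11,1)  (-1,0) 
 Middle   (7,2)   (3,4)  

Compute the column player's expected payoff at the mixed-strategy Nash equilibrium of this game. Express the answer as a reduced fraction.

4/3

The row player mixes with probability p on Top, chosen so the column player is indifferent: 1p + 2(1−p) = 0p + 4(1−p) gives p = 2/3.
The column player's expected payoff is 1·2/3 + 2·1/3 = 4/3.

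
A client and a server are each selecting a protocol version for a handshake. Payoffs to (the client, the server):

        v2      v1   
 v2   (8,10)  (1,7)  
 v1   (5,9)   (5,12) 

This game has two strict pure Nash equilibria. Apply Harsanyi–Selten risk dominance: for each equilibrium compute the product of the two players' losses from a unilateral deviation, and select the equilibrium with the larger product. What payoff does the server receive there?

At both v2: the client loses 8 − 5 = 3 by deviating; the server loses 10 − 7 = 3. Product = 3·3 = 9.
At both v1: the client loses 5 − 1 = 4 by deviating; the server loses 12 − 9 = 3. Product = 4·3 = 12.
12 > 9, so both v1 is risk-dominant. The server's payoff there is 12.

12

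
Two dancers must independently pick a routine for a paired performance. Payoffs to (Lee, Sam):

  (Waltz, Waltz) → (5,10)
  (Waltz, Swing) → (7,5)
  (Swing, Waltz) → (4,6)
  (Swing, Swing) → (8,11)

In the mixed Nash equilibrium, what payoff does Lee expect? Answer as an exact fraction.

6

Sam mixes with probability q on Waltz, chosen so Lee is indifferent: 5q + 7(1−q) = 4q + 8(1−q) gives q = 1/2.
Lee's expected payoff (from either row, since indifferent) is 5·1/2 + 7·1/2 = 6.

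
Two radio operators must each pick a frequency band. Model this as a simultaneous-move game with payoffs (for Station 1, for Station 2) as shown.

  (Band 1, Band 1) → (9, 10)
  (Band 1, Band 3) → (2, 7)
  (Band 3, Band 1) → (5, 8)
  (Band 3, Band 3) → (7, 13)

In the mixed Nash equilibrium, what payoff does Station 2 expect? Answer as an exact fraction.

Station 1 mixes with probability p on Band 1, chosen so Station 2 is indifferent: 10p + 8(1−p) = 7p + 13(1−p) gives p = 5/8.
Station 2's expected payoff is 10·5/8 + 8·3/8 = 37/4.

37/4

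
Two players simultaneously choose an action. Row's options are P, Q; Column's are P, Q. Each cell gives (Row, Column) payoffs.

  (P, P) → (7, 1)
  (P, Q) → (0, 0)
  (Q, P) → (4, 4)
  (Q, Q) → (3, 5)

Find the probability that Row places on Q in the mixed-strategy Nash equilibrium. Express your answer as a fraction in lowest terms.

1/2

Row's mix p on P must make Column indifferent between P and Q.
Column's payoff from P: 1p + 4(1−p). From Q: 0p + 5(1−p).
Set equal: 1p = 1(1−p) → p = 1/2.
Probability on Q is 1 − 1/2 = 1/2.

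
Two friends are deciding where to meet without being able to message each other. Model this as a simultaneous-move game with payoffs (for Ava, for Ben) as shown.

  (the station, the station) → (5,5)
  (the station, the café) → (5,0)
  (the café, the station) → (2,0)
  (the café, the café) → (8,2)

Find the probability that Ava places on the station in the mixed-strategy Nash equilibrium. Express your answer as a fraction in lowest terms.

Ava's mix p on the station must make Ben indifferent between the station and the café.
Ben's payoff from the station: 5p + 0(1−p). From the café: 0p + 2(1−p).
Set equal: 5p = 2(1−p) → p = 2/7.

2/7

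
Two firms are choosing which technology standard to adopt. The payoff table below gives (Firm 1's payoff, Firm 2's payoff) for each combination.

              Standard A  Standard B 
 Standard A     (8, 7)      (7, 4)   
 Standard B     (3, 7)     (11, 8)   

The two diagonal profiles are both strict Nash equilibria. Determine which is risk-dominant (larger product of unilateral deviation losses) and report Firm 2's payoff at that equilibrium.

At both Standard A: Firm 1 loses 8 − 3 = 5 by deviating; Firm 2 loses 7 − 4 = 3. Product = 5·3 = 15.
At both Standard B: Firm 1 loses 11 − 7 = 4 by deviating; Firm 2 loses 8 − 7 = 1. Product = 4·1 = 4.
15 > 4, so both Standard A is risk-dominant. Firm 2's payoff there is 7.

7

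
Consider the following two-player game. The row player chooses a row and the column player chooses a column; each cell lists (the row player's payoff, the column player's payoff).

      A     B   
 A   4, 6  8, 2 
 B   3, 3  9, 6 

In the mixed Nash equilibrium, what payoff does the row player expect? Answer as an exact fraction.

The column player mixes with probability q on A, chosen so the row player is indifferent: 4q + 8(1−q) = 3q + 9(1−q) gives q = 1/2.
The row player's expected payoff (from either row, since indifferent) is 4·1/2 + 8·1/2 = 6.

6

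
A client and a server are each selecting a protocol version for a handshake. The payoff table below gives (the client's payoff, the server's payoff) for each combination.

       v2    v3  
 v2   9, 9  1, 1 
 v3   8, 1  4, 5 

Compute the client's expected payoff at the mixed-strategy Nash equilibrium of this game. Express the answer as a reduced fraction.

The server mixes with probability q on v2, chosen so the client is indifferent: 9q + 1(1−q) = 8q + 4(1−q) gives q = 3/4.
The client's expected payoff (from either row, since indifferent) is 9·3/4 + 1·1/4 = 7.

7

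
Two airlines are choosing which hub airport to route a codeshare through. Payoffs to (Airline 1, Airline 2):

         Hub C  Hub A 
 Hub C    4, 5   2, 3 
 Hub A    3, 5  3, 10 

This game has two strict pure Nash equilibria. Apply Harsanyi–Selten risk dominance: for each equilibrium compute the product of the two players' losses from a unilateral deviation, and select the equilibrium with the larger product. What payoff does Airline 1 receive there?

3

At both Hub C: Airline 1 loses 4 − 3 = 1 by deviating; Airline 2 loses 5 − 3 = 2. Product = 1·2 = 2.
At both Hub A: Airline 1 loses 3 − 2 = 1 by deviating; Airline 2 loses 10 − 5 = 5. Product = 1·5 = 5.
5 > 2, so both Hub A is risk-dominant. Airline 1's payoff there is 3.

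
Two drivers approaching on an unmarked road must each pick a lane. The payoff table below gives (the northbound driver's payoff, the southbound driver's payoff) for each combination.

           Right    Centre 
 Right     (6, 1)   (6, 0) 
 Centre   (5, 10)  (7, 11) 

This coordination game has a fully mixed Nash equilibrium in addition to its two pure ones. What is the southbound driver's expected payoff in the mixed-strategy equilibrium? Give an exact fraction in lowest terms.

11/2

The northbound driver mixes with probability p on Right, chosen so the southbound driver is indifferent: 1p + 10(1−p) = 0p + 11(1−p) gives p = 1/2.
The southbound driver's expected payoff is 1·1/2 + 10·1/2 = 11/2.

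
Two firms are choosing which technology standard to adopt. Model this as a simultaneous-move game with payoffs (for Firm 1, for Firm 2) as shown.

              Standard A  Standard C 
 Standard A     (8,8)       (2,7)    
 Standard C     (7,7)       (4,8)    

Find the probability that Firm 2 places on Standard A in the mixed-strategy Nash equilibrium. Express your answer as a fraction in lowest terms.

Firm 2's mix q on Standard A must make Firm 1 indifferent between Standard A and Standard C.
Firm 1's payoff from Standard A: 8q + 2(1−q). From Standard C: 7q + 4(1−q).
Set equal: 1q = 2(1−q) → q = 2/3.

2/3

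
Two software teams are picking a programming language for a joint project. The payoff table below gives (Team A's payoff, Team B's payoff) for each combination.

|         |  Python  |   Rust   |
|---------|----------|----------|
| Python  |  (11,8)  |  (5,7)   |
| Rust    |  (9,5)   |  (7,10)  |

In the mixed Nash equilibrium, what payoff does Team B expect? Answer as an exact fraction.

15/2

Team A mixes with probability p on Python, chosen so Team B is indifferent: 8p + 5(1−p) = 7p + 10(1−p) gives p = 5/6.
Team B's expected payoff is 8·5/6 + 5·1/6 = 15/2.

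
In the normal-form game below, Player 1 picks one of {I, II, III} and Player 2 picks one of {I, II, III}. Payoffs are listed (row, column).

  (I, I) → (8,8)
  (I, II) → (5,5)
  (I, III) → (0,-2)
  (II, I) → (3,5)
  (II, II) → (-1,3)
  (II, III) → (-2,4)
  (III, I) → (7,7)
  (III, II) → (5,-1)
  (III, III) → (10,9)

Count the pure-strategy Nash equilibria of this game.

2

Both I: Player 1 gets 8 (best alternative 7); Player 2 gets 8 (best alternative 5). Neither deviates — NE.
Both III: Player 1 gets 10 (best alternative 0); Player 2 gets 9 (best alternative 7). Neither deviates — NE.
Both II is not a NE: Player 1 would switch to I (5 > -1).
No other cell survives both best-response checks, so there are 2 pure NE.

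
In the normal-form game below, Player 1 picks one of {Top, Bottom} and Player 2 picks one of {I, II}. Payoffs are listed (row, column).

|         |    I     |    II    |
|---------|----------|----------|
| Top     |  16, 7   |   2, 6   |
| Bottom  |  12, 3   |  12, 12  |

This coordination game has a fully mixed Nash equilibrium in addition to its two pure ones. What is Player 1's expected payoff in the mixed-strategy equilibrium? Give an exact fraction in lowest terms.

12

Player 2 mixes with probability q on I, chosen so Player 1 is indifferent: 16q + 2(1−q) = 12q + 12(1−q) gives q = 5/7.
Player 1's expected payoff (from either row, since indifferent) is 16·5/7 + 2·2/7 = 12.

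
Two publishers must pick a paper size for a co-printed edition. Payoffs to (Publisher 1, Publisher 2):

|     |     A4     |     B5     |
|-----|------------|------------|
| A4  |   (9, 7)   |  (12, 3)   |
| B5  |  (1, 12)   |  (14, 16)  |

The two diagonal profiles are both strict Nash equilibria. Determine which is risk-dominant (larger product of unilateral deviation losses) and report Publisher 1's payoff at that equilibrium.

9

At both A4: Publisher 1 loses 9 − 1 = 8 by deviating; Publisher 2 loses 7 − 3 = 4. Product = 8·4 = 32.
At both B5: Publisher 1 loses 14 − 12 = 2 by deviating; Publisher 2 loses 16 − 12 = 4. Product = 2·4 = 8.
32 > 8, so both A4 is risk-dominant. Publisher 1's payoff there is 9.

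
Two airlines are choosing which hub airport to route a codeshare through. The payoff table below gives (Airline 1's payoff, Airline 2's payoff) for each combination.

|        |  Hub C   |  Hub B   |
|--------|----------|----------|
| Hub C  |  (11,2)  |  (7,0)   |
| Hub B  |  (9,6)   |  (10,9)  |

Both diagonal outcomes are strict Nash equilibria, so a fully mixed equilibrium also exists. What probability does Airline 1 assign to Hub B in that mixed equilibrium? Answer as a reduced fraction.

Airline 1's mix p on Hub C must make Airline 2 indifferent between Hub C and Hub B.
Airline 2's payoff from Hub C: 2p + 6(1−p). From Hub B: 0p + 9(1−p).
Set equal: 2p = 3(1−p) → p = 3/5.
Probability on Hub B is 1 − 3/5 = 2/5.

2/5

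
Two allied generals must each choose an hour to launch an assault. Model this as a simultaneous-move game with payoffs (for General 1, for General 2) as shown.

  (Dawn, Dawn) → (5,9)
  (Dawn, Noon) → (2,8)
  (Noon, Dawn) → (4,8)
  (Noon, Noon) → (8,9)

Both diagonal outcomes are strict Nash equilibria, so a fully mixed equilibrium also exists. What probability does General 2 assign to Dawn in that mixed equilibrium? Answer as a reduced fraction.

6/7

General 2's mix q on Dawn must make General 1 indifferent between Dawn and Noon.
General 1's payoff from Dawn: 5q + 2(1−q). From Noon: 4q + 8(1−q).
Set equal: 1q = 6(1−q) → q = 6/7.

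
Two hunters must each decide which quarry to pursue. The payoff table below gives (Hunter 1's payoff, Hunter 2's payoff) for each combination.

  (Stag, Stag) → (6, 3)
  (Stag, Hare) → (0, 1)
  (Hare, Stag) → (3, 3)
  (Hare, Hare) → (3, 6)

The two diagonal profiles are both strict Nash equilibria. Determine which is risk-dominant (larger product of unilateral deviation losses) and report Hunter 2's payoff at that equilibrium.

6

At both Stag: Hunter 1 loses 6 − 3 = 3 by deviating; Hunter 2 loses 3 − 1 = 2. Product = 3·2 = 6.
At both Hare: Hunter 1 loses 3 − 0 = 3 by deviating; Hunter 2 loses 6 − 3 = 3. Product = 3·3 = 9.
9 > 6, so both Hare is risk-dominant. Hunter 2's payoff there is 6.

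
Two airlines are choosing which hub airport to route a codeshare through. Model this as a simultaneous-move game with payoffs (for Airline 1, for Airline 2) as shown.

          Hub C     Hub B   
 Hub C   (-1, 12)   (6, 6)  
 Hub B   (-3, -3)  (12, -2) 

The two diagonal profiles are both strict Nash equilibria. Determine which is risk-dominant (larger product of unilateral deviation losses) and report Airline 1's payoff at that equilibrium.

At both Hub C: Airline 1 loses -1 − (-3) = 2 by deviating; Airline 2 loses 12 − 6 = 6. Product = 2·6 = 12.
At both Hub B: Airline 1 loses 12 − 6 = 6 by deviating; Airline 2 loses -2 − (-3) = 1. Product = 6·1 = 6.
12 > 6, so both Hub C is risk-dominant. Airline 1's payoff there is -1.

-1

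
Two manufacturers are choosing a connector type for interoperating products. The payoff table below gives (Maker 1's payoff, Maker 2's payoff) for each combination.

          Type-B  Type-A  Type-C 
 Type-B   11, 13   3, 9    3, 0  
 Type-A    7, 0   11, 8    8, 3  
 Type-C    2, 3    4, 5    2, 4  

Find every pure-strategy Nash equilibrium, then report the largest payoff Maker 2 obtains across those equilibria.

Both Type-B is a pure NE (Maker 1: 11 ≥ 7; Maker 2: 13 ≥ 9). Maker 2 gets 13.
Both Type-A is a pure NE (Maker 1: 11 ≥ 4; Maker 2: 8 ≥ 3). Maker 2 gets 8.
Every other cell has a profitable deviation for at least one player. Highest of {13, 8} is 13.

13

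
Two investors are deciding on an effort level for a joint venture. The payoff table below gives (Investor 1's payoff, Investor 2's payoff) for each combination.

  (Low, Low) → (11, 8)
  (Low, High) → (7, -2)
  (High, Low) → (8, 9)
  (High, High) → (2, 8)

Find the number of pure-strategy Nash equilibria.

Both Low: Investor 1 gets 11 (best alternative 8); Investor 2 gets 8 (best alternative -2). Neither deviates — NE.
Both High is not a NE: Investor 1 would switch to Low (7 > 2).
No other cell survives both best-response checks, so there is 1 pure NE.

1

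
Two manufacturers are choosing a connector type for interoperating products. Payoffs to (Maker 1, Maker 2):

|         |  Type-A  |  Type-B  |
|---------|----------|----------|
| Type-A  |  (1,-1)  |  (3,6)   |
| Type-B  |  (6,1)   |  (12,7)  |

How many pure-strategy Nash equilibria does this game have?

Both Type-B: Maker 1 gets 12 (best alternative 3); Maker 2 gets 7 (best alternative 1). Neither deviates — NE.
Both Type-A is not a NE: Maker 1 would switch to Type-B (6 > 1).
No other cell survives both best-response checks, so there is 1 pure NE.

1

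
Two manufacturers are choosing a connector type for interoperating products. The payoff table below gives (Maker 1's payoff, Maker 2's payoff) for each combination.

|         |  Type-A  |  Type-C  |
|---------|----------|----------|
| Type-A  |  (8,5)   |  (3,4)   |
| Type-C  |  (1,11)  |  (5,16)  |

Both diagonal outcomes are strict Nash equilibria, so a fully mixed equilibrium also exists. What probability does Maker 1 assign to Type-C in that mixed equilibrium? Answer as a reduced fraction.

Maker 1's mix p on Type-A must make Maker 2 indifferent between Type-A and Type-C.
Maker 2's payoff from Type-A: 5p + 11(1−p). From Type-C: 4p + 16(1−p).
Set equal: 1p = 5(1−p) → p = 5/6.
Probability on Type-C is 1 − 5/6 = 1/6.

1/6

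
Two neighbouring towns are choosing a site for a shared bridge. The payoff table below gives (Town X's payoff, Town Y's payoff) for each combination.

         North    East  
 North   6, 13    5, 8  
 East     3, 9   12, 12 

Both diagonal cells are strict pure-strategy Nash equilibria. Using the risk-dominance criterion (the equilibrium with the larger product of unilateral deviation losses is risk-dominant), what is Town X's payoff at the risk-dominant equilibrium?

At both North: Town X loses 6 − 3 = 3 by deviating; Town Y loses 13 − 8 = 5. Product = 3·5 = 15.
At both East: Town X loses 12 − 5 = 7 by deviating; Town Y loses 12 − 9 = 3. Product = 7·3 = 21.
21 > 15, so both East is risk-dominant. Town X's payoff there is 12.

12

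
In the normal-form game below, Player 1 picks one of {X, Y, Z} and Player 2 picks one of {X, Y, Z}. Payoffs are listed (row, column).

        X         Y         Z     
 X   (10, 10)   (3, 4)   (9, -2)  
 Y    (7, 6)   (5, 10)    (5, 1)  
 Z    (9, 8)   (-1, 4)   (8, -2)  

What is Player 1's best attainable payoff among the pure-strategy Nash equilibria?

Both X is a pure NE (Player 1: 10 ≥ 9; Player 2: 10 ≥ 4). Player 1 gets 10.
Both Y is a pure NE (Player 1: 5 ≥ 3; Player 2: 10 ≥ 6). Player 1 gets 5.
Every other cell has a profitable deviation for at least one player. Highest of {10, 5} is 10.

10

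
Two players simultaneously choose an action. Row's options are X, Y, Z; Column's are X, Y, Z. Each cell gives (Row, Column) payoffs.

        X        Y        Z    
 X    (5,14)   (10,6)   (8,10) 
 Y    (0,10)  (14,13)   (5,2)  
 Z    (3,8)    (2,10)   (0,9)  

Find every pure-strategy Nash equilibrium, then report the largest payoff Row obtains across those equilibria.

14

Both X is a pure NE (Row: 5 ≥ 3; Column: 14 ≥ 10). Row gets 5.
Both Y is a pure NE (Row: 14 ≥ 10; Column: 13 ≥ 10). Row gets 14.
Every other cell has a profitable deviation for at least one player. Highest of {5, 14} is 14.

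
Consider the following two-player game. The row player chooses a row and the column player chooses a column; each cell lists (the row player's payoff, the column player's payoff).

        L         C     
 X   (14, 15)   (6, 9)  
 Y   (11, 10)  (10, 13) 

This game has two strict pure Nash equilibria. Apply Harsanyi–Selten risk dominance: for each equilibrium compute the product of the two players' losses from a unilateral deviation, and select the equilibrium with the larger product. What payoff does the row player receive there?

14

At (X, L): the row player loses 14 − 11 = 3 by deviating; the column player loses 15 − 9 = 6. Product = 3·6 = 18.
At (Y, C): the row player loses 10 − 6 = 4 by deviating; the column player loses 13 − 10 = 3. Product = 4·3 = 12.
18 > 12, so (X, L) is risk-dominant. The row player's payoff there is 14.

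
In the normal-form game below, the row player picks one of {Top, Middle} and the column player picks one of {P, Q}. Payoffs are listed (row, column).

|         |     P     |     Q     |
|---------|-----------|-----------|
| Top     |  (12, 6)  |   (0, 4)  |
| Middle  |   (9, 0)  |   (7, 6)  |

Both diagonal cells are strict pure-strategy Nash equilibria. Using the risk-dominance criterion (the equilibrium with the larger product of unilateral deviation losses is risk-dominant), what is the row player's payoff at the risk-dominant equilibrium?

7

At (Top, P): the row player loses 12 − 9 = 3 by deviating; the column player loses 6 − 4 = 2. Product = 3·2 = 6.
At (Middle, Q): the row player loses 7 − 0 = 7 by deviating; the column player loses 6 − 0 = 6. Product = 7·6 = 42.
42 > 6, so (Middle, Q) is risk-dominant. The row player's payoff there is 7.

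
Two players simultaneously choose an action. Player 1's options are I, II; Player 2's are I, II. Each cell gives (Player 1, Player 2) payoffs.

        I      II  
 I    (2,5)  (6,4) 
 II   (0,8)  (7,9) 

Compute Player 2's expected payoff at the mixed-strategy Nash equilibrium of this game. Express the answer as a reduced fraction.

Player 1 mixes with probability p on I, chosen so Player 2 is indifferent: 5p + 8(1−p) = 4p + 9(1−p) gives p = 1/2.
Player 2's expected payoff is 5·1/2 + 8·1/2 = 13/2.

13/2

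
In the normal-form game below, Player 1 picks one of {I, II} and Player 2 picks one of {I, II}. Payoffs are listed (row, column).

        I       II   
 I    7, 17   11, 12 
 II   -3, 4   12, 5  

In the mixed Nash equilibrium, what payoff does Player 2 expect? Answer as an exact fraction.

37/6

Player 1 mixes with probability p on I, chosen so Player 2 is indifferent: 17p + 4(1−p) = 12p + 5(1−p) gives p = 1/6.
Player 2's expected payoff is 17·1/6 + 4·5/6 = 37/6.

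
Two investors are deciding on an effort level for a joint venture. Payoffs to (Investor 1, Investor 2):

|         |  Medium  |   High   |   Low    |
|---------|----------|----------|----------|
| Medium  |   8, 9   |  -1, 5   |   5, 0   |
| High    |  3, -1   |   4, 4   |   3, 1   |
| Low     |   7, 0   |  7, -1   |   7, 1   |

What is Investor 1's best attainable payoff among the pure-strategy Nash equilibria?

Both Medium is a pure NE (Investor 1: 8 ≥ 7; Investor 2: 9 ≥ 5). Investor 1 gets 8.
Both Low is a pure NE (Investor 1: 7 ≥ 5; Investor 2: 1 ≥ 0). Investor 1 gets 7.
Every other cell has a profitable deviation for at least one player. Highest of {8, 7} is 8.

8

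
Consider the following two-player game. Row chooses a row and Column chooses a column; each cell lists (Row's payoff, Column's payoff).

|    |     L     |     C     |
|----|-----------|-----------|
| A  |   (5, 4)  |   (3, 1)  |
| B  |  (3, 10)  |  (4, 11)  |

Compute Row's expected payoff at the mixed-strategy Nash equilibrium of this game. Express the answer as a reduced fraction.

Column mixes with probability q on L, chosen so Row is indifferent: 5q + 3(1−q) = 3q + 4(1−q) gives q = 1/3.
Row's expected payoff (from either row, since indifferent) is 5·1/3 + 3·2/3 = 11/3.

11/3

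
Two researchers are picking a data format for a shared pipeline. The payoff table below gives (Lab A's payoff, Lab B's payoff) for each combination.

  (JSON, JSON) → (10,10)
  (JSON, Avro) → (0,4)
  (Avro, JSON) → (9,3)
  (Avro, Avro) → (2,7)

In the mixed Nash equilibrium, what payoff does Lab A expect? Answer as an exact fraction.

20/3

Lab B mixes with probability q on JSON, chosen so Lab A is indifferent: 10q + 0(1−q) = 9q + 2(1−q) gives q = 2/3.
Lab A's expected payoff (from either row, since indifferent) is 10·2/3 + 0·1/3 = 20/3.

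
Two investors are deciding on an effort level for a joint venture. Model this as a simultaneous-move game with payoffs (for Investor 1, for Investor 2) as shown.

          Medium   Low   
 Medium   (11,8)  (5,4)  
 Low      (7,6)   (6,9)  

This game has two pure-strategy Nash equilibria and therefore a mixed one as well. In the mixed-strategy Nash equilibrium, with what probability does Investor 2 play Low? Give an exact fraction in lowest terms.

Investor 2's mix q on Medium must make Investor 1 indifferent between Medium and Low.
Investor 1's payoff from Medium: 11q + 5(1−q). From Low: 7q + 6(1−q).
Set equal: 4q = 1(1−q) → q = 1/5.
Probability on Low is 1 − 1/5 = 4/5.

4/5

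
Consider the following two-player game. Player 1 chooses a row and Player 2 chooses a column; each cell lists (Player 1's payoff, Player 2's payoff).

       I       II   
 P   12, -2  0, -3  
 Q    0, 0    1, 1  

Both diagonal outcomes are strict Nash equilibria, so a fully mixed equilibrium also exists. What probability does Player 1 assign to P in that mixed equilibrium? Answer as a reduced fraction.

1/2

Player 1's mix p on P must make Player 2 indifferent between I and II.
Player 2's payoff from I: (-2)p + 0(1−p). From II: (-3)p + 1(1−p).
Set equal: 1p = 1(1−p) → p = 1/2.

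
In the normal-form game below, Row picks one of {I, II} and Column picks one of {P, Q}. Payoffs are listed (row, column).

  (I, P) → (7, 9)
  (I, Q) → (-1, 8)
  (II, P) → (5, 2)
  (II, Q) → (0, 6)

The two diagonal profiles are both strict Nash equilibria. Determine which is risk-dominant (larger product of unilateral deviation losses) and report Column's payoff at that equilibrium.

6

At (I, P): Row loses 7 − 5 = 2 by deviating; Column loses 9 − 8 = 1. Product = 2·1 = 2.
At (II, Q): Row loses 0 − (-1) = 1 by deviating; Column loses 6 − 2 = 4. Product = 1·4 = 4.
4 > 2, so (II, Q) is risk-dominant. Column's payoff there is 6.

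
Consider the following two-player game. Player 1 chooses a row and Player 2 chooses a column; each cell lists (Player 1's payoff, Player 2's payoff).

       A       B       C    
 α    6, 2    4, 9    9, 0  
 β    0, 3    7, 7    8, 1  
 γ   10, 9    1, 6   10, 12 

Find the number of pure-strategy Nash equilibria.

2

(β, B): Player 1 gets 7 (best alternative 4); Player 2 gets 7 (best alternative 3). Neither deviates — NE.
(γ, C): Player 1 gets 10 (best alternative 9); Player 2 gets 12 (best alternative 9). Neither deviates — NE.
(α, A) is not a NE: Player 1 would switch to γ (10 > 6).
No other cell survives both best-response checks, so there are 2 pure NE.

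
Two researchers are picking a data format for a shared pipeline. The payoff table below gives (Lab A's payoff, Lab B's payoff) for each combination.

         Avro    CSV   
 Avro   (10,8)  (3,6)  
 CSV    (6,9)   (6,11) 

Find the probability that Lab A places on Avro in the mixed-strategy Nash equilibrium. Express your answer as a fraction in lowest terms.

Lab A's mix p on Avro must make Lab B indifferent between Avro and CSV.
Lab B's payoff from Avro: 8p + 9(1−p). From CSV: 6p + 11(1−p).
Set equal: 2p = 2(1−p) → p = 2/4 = 1/2.

1/2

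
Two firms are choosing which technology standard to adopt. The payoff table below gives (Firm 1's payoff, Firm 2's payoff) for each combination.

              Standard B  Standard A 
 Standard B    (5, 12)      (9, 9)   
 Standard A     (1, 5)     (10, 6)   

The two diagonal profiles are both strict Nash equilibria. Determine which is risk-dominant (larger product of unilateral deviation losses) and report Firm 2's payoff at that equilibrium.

12

At both Standard B: Firm 1 loses 5 − 1 = 4 by deviating; Firm 2 loses 12 − 9 = 3. Product = 4·3 = 12.
At both Standard A: Firm 1 loses 10 − 9 = 1 by deviating; Firm 2 loses 6 − 5 = 1. Product = 1·1 = 1.
12 > 1, so both Standard B is risk-dominant. Firm 2's payoff there is 12.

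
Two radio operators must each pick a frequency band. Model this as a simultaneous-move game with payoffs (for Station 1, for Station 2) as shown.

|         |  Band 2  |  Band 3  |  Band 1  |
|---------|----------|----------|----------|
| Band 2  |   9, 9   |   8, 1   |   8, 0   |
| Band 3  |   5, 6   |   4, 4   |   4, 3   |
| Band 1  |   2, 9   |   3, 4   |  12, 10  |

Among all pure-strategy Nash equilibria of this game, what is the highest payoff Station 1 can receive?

12

Both Band 2 is a pure NE (Station 1: 9 ≥ 5; Station 2: 9 ≥ 1). Station 1 gets 9.
Both Band 1 is a pure NE (Station 1: 12 ≥ 8; Station 2: 10 ≥ 9). Station 1 gets 12.
Every other cell has a profitable deviation for at least one player. Highest of {9, 12} is 12.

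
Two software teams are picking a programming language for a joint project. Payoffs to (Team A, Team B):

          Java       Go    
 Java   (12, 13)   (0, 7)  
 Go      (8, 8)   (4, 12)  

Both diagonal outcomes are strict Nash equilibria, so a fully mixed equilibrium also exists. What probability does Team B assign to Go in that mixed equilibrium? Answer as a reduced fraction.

1/2

Team B's mix q on Java must make Team A indifferent between Java and Go.
Team A's payoff from Java: 12q + 0(1−q). From Go: 8q + 4(1−q).
Set equal: 4q = 4(1−q) → q = 4/8 = 1/2.
Probability on Go is 1 − 1/2 = 1/2.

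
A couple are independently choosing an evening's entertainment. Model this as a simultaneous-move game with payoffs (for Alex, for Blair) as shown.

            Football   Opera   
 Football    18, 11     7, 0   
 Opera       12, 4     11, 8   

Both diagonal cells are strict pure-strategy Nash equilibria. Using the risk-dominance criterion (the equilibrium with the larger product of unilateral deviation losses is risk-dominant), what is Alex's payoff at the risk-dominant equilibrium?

18

At both Football: Alex loses 18 − 12 = 6 by deviating; Blair loses 11 − 0 = 11. Product = 6·11 = 66.
At both Opera: Alex loses 11 − 7 = 4 by deviating; Blair loses 8 − 4 = 4. Product = 4·4 = 16.
66 > 16, so both Football is risk-dominant. Alex's payoff there is 18.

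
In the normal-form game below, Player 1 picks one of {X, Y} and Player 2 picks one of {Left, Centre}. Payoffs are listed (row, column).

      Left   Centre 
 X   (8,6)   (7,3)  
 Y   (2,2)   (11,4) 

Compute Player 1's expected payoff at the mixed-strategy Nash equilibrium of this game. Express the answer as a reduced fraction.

Player 2 mixes with probability q on Left, chosen so Player 1 is indifferent: 8q + 7(1−q) = 2q + 11(1−q) gives q = 2/5.
Player 1's expected payoff (from either row, since indifferent) is 8·2/5 + 7·3/5 = 37/5.

37/5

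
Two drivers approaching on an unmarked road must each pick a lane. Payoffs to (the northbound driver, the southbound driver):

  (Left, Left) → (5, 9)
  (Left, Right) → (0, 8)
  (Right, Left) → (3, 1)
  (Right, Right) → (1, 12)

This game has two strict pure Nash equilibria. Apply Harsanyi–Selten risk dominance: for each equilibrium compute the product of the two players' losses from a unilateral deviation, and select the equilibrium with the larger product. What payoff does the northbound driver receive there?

1

At both Left: the northbound driver loses 5 − 3 = 2 by deviating; the southbound driver loses 9 − 8 = 1. Product = 2·1 = 2.
At both Right: the northbound driver loses 1 − 0 = 1 by deviating; the southbound driver loses 12 − 1 = 11. Product = 1·11 = 11.
11 > 2, so both Right is risk-dominant. The northbound driver's payoff there is 1.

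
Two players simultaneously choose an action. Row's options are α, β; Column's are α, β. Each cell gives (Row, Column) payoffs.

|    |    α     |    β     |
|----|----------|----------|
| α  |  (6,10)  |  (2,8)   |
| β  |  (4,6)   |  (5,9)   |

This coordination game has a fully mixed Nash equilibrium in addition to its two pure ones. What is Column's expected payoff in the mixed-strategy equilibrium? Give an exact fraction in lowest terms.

42/5

Row mixes with probability p on α, chosen so Column is indifferent: 10p + 6(1−p) = 8p + 9(1−p) gives p = 3/5.
Column's expected payoff is 10·3/5 + 6·2/5 = 42/5.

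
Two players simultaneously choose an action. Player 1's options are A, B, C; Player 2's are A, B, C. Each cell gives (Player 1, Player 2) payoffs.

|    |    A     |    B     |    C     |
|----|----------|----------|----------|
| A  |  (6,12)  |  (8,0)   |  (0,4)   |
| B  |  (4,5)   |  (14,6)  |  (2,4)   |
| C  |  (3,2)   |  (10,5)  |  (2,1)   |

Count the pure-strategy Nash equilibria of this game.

2

Both A: Player 1 gets 6 (best alternative 4); Player 2 gets 12 (best alternative 4). Neither deviates — NE.
Both B: Player 1 gets 14 (best alternative 10); Player 2 gets 6 (best alternative 5). Neither deviates — NE.
Both C is not a NE: Player 2 would switch to B (5 > 1).
No other cell survives both best-response checks, so there are 2 pure NE.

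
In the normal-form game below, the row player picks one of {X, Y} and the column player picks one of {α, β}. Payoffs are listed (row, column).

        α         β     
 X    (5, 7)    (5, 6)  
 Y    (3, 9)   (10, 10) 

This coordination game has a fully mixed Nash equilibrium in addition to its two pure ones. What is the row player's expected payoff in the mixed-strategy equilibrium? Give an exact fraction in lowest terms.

5

The column player mixes with probability q on α, chosen so the row player is indifferent: 5q + 5(1−q) = 3q + 10(1−q) gives q = 5/7.
The row player's expected payoff (from either row, since indifferent) is 5·5/7 + 5·2/7 = 5.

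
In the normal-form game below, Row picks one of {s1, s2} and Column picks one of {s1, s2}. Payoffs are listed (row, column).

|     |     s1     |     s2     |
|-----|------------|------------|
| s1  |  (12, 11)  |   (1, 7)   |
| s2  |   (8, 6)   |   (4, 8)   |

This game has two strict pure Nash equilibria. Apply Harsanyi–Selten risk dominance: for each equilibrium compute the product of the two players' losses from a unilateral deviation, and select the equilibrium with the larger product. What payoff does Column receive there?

11

At both s1: Row loses 12 − 8 = 4 by deviating; Column loses 11 − 7 = 4. Product = 4·4 = 16.
At both s2: Row loses 4 − 1 = 3 by deviating; Column loses 8 − 6 = 2. Product = 3·2 = 6.
16 > 6, so both s1 is risk-dominant. Column's payoff there is 11.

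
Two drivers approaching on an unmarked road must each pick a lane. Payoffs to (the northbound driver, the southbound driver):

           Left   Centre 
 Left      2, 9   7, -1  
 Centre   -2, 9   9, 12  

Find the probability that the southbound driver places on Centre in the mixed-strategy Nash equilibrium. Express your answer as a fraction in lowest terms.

The southbound driver's mix q on Left must make the northbound driver indifferent between Left and Centre.
The northbound driver's payoff from Left: 2q + 7(1−q). From Centre: (-2)q + 9(1−q).
Set equal: 4q = 2(1−q) → q = 2/6 = 1/3.
Probability on Centre is 1 − 1/3 = 2/3.

2/3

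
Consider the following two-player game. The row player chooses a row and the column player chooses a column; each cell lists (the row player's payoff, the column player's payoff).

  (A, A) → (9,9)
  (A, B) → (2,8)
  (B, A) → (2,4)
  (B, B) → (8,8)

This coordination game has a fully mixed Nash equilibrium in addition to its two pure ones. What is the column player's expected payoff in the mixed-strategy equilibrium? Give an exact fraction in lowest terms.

8

The row player mixes with probability p on A, chosen so the column player is indifferent: 9p + 4(1−p) = 8p + 8(1−p) gives p = 4/5.
The column player's expected payoff is 9·4/5 + 4·1/5 = 8.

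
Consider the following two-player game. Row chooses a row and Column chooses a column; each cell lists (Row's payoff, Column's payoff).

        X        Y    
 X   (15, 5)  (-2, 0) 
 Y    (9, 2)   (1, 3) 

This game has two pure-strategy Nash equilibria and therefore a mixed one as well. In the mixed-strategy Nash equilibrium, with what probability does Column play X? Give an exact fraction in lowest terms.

Column's mix q on X must make Row indifferent between X and Y.
Row's payoff from X: 15q + (-2)(1−q). From Y: 9q + 1(1−q).
Set equal: 6q = 3(1−q) → q = 3/9 = 1/3.

1/3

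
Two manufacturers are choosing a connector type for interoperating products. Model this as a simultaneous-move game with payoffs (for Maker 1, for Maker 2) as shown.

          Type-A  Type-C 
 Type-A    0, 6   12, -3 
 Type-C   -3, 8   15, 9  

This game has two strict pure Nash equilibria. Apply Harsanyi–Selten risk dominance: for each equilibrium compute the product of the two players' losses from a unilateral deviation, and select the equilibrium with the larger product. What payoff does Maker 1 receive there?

0

At both Type-A: Maker 1 loses 0 − (-3) = 3 by deviating; Maker 2 loses 6 − (-3) = 9. Product = 3·9 = 27.
At both Type-C: Maker 1 loses 15 − 12 = 3 by deviating; Maker 2 loses 9 − 8 = 1. Product = 3·1 = 3.
27 > 3, so both Type-A is risk-dominant. Maker 1's payoff there is 0.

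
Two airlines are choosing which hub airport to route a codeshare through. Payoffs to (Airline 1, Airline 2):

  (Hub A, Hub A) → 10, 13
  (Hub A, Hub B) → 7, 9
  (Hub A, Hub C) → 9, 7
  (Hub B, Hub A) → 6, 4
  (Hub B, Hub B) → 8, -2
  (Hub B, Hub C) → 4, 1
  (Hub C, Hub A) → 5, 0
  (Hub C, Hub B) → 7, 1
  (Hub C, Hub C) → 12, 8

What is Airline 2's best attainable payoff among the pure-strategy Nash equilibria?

13

Both Hub A is a pure NE (Airline 1: 10 ≥ 6; Airline 2: 13 ≥ 9). Airline 2 gets 13.
Both Hub C is a pure NE (Airline 1: 12 ≥ 9; Airline 2: 8 ≥ 1). Airline 2 gets 8.
Every other cell has a profitable deviation for at least one player. Highest of {13, 8} is 13.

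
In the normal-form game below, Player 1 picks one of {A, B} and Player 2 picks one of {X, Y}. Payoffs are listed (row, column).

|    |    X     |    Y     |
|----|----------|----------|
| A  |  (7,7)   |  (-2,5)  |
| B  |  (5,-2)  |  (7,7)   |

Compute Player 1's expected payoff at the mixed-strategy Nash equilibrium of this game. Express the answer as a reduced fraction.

Player 2 mixes with probability q on X, chosen so Player 1 is indifferent: 7q + (-2)(1−q) = 5q + 7(1−q) gives q = 9/11.
Player 1's expected payoff (from either row, since indifferent) is 7·9/11 + (-2)·2/11 = 59/11.

59/11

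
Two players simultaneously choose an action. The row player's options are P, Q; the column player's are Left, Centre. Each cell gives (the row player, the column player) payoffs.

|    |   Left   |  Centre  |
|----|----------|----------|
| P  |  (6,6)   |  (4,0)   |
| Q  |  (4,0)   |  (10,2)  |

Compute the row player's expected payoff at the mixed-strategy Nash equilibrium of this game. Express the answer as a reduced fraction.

11/2

The column player mixes with probability q on Left, chosen so the row player is indifferent: 6q + 4(1−q) = 4q + 10(1−q) gives q = 3/4.
The row player's expected payoff (from either row, since indifferent) is 6·3/4 + 4·1/4 = 11/2.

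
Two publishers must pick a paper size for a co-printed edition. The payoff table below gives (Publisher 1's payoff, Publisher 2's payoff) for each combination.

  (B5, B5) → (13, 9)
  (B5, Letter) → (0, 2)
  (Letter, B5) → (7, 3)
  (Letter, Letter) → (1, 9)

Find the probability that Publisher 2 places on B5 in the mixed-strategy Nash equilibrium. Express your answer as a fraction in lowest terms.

Publisher 2's mix q on B5 must make Publisher 1 indifferent between B5 and Letter.
Publisher 1's payoff from B5: 13q + 0(1−q). From Letter: 7q + 1(1−q).
Set equal: 6q = 1(1−q) → q = 1/7.

1/7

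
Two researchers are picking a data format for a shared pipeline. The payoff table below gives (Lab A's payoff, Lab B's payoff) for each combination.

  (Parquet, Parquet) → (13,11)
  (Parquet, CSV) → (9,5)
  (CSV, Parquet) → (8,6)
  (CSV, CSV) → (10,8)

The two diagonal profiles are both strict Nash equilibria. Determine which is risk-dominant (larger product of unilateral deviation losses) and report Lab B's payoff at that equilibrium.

11

At both Parquet: Lab A loses 13 − 8 = 5 by deviating; Lab B loses 11 − 5 = 6. Product = 5·6 = 30.
At both CSV: Lab A loses 10 − 9 = 1 by deviating; Lab B loses 8 − 6 = 2. Product = 1·2 = 2.
30 > 2, so both Parquet is risk-dominant. Lab B's payoff there is 11.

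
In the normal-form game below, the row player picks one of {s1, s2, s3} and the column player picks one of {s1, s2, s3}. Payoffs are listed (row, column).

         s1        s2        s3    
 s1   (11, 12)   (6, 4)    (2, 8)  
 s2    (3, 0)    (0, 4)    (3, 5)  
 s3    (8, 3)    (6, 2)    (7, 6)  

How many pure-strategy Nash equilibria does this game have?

Both s1: the row player gets 11 (best alternative 8); the column player gets 12 (best alternative 8). Neither deviates — NE.
Both s3: the row player gets 7 (best alternative 3); the column player gets 6 (best alternative 3). Neither deviates — NE.
Both s2 is not a NE: the row player would switch to s1 (6 > 0).
No other cell survives both best-response checks, so there are 2 pure NE.

2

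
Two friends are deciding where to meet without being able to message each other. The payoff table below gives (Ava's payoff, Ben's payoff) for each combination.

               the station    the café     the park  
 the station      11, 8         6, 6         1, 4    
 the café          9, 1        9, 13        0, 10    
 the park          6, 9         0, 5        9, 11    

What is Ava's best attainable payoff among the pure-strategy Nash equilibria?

11

Both the station is a pure NE (Ava: 11 ≥ 9; Ben: 8 ≥ 6). Ava gets 11.
Both the café is a pure NE (Ava: 9 ≥ 6; Ben: 13 ≥ 10). Ava gets 9.
Both the park is a pure NE (Ava: 9 ≥ 1; Ben: 11 ≥ 9). Ava gets 9.
Every other cell has a profitable deviation for at least one player. Highest of {11, 9, 9} is 11.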